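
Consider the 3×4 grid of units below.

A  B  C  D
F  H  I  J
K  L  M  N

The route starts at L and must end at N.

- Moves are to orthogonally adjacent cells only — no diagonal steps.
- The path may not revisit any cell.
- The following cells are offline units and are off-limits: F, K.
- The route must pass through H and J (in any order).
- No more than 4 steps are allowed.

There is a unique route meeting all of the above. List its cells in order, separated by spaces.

The budget equals the shortest possible length, so every move has to be on a shortest route through the required cells.
Route from L: up to H, 2× right (reaching J), down to N — 4 moves in all.
Check: all required cells visited; 4 ≤ 4 moves.

L H I J N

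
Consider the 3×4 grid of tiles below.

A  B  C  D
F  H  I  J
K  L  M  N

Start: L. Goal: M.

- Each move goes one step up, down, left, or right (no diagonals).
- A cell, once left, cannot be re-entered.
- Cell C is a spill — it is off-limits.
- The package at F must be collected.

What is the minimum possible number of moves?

5

Any route passes through F somewhere between L and M. Summing Manhattan distances along the two legs (L → F → M) gives a lower bound of 2 + 3 = 5 moves.
A route of 5 moves achieves this: L → K → F → H → I → M.
Since 5 matches the lower bound, it is optimal.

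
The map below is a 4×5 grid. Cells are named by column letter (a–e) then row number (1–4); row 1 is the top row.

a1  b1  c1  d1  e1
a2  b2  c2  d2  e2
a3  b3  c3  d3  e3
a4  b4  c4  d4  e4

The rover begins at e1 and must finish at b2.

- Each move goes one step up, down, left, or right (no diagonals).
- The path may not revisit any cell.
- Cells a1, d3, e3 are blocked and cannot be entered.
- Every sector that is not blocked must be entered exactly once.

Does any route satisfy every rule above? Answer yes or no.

Cell e4 has only one open neighbour but is neither the start nor the goal, so a Hamiltonian route would have to both enter and leave it through the same neighbour — impossible without revisiting.

no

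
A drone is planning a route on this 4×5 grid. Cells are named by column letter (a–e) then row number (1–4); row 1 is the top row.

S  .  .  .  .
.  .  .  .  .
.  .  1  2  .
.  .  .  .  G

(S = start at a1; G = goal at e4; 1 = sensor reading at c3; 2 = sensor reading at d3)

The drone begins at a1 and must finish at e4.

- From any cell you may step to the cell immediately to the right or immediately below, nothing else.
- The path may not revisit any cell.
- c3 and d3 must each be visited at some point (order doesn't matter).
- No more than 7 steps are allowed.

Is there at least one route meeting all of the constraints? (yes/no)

One route that works: a1 → a2 → a3 → b3 → c3 → d3 → d4 → e4.

yes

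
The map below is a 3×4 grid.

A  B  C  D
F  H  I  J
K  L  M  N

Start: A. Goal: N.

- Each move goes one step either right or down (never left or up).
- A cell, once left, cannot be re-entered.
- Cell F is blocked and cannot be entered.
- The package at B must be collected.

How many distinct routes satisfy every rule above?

6

A right/down-only route from A to N makes exactly 2 down-moves and 3 right-moves in some order.
With no other constraints that would be C(5,2) = 10 routes.
Split at B and multiply the segment counts (each segment already excludes blocked cells): A→B: 1; B→N: 6; product = 6.
That gives 6 routes.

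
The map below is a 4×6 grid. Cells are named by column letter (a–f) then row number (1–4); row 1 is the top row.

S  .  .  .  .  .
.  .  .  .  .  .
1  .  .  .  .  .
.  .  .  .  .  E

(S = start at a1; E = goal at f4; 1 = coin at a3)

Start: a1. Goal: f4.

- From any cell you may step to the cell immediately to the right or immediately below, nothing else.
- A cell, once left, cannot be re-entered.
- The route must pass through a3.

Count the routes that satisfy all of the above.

A right/down-only route from a1 to f4 makes exactly 3 down-moves and 5 right-moves in some order.
With no other constraints that would be C(8,3) = 56 routes.
Split at a3 and multiply the segment counts: a1→a3: 1; a3→f4: 6; product = 6.
That gives 6 routes.

6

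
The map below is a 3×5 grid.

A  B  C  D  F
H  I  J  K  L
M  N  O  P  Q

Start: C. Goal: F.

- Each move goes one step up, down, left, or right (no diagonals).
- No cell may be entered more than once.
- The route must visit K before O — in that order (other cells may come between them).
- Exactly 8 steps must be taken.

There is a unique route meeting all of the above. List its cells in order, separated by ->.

C -> D -> K -> J -> O -> P -> Q -> L -> F

The waypoints must appear in the order K, O, with no cell reused.
Route from C: right to D, down to K, left to J, down to O, 2× right (reaching Q), 2× up (reaching F) — 8 moves in all.
Check: order respected (K at step 2, O at step 4); 8 moves as required.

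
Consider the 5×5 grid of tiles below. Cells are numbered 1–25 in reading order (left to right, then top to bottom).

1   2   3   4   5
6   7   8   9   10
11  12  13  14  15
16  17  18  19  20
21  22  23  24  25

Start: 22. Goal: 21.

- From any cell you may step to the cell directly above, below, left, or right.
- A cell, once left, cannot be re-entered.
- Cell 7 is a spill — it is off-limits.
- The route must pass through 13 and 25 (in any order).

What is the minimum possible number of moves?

11

Any route passes through 13 and 25 in some order between 22 and 21. Summing Manhattan distances along each leg and taking the cheapest ordering (22 → 25 → 13 → 21) gives a lower bound of 3 + 4 + 4 = 11 moves.
A route of 11 moves achieves this: 22 → 23 → 24 → 25 → 20 → 15 → 14 → 13 → 18 → 17 → 16 → 21.
Since 11 matches the lower bound, it is optimal.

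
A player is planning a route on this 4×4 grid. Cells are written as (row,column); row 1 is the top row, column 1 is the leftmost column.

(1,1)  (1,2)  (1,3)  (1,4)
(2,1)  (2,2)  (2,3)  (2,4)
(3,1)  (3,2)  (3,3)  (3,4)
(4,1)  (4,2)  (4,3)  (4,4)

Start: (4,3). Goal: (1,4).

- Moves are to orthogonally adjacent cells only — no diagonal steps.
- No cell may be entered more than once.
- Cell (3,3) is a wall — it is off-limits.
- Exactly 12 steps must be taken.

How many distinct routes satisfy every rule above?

2

Need simple routes of exactly 12 moves from (4,3) to (1,4) (Manhattan distance 4, so 4 moves are spent on a detour and 4 undoing it).
Enumerating: (4,3) (4,2) (4,1) (3,1) (3,2) (2,2) (2,1) (1,1) (1,2) (1,3) (2,3) (2,4) (1,4) | (4,3) (4,4) (3,4) (2,4) (2,3) (2,2) (3,2) (3,1) (2,1) (1,1) (1,2) (1,3) (1,4).
That gives 2 routes.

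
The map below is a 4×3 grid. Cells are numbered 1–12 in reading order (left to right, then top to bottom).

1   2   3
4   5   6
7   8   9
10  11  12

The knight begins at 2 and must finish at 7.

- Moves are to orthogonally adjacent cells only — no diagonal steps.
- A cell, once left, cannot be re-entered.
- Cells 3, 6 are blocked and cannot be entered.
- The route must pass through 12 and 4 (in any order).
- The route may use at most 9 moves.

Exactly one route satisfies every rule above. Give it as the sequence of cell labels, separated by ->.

The budget equals the shortest possible length, so every move has to be on a shortest route through the required cells.
Route from 2: left 1 to 1, down 1 to 4, right 1 to 5, down 1 to 8, right 1 to 9, down 1 to 12, left 2 to 10, up 1 to 7 — 9 moves in all.
Check: all required cells visited; 9 ≤ 9 moves.

2 -> 1 -> 4 -> 5 -> 8 -> 9 -> 12 -> 11 -> 10 -> 7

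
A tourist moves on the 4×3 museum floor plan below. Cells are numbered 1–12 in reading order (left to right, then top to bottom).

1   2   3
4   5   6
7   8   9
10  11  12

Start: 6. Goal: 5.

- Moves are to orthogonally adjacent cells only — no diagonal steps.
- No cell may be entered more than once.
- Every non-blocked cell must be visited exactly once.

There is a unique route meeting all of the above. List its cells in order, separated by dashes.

Need to visit all 12 open cells exactly once, starting at 6 and ending at 5.
Cell 12 has only two open neighbours (9 and 11), so the path must pass straight through it: one of those is the cell it's entered from and the other is where it exits.
Route from 6: up 1 to 3, left 2 to 1, down 3 to 10, right 2 to 12, up 1 to 9, left 1 to 8, up 1 to 5 — 11 moves in all.
Check: all 12 open cells covered.

6 - 3 - 2 - 1 - 4 - 7 - 10 - 11 - 12 - 9 - 8 - 5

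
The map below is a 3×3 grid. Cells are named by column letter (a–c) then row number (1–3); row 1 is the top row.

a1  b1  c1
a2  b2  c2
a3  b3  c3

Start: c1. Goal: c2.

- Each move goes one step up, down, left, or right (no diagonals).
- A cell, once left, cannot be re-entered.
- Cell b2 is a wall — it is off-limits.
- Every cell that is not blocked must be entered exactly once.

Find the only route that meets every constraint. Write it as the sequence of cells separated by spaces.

c1 b1 a1 a2 a3 b3 c3 c2

Need to visit all 8 open cells exactly once, starting at c1 and ending at c2.
Cell b3 has only two open neighbours (a3 and c3), so the path must pass straight through it: one of those is the cell it's entered from and the other is where it exits.
Route from c1: 2× left (reaching a1), 2× down (reaching a3), 2× right (reaching c3), up to c2 — 7 moves in all.
Check: all 8 open cells covered.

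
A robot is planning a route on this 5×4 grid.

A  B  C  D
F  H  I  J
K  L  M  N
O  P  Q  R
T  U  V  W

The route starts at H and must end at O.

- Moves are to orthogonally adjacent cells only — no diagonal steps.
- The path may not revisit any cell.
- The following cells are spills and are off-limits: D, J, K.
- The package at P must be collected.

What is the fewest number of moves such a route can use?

3

Any route passes through P somewhere between H and O. Summing Manhattan distances along the two legs (H → P → O) gives a lower bound of 2 + 1 = 3 moves.
A route of 3 moves achieves this: H → L → P → O.
Since 3 matches the lower bound, it is optimal.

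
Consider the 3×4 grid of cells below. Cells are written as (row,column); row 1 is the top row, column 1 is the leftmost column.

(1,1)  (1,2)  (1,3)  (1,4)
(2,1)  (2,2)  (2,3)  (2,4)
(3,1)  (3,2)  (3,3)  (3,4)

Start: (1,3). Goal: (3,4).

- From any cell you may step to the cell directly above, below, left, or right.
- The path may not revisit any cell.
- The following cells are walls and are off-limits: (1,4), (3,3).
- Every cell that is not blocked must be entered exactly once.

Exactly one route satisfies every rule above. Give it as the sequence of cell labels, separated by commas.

Need to visit all 10 open cells exactly once, starting at (1,3) and ending at (3,4).
Cell (2,4) has only two open neighbours ((3,4) and (2,3)), so the path must pass straight through it: one of those is the cell it's entered from and the other is where it exits.
Route from (1,3): left 2 to (1,1), down 2 to (3,1), right 1 to (3,2), up 1 to (2,2), right 2 to (2,4), down 1 to (3,4) — 9 moves in all.
Check: all 10 open cells covered.

(1,3), (1,2), (1,1), (2,1), (3,1), (3,2), (2,2), (2,3), (2,4), (3,4)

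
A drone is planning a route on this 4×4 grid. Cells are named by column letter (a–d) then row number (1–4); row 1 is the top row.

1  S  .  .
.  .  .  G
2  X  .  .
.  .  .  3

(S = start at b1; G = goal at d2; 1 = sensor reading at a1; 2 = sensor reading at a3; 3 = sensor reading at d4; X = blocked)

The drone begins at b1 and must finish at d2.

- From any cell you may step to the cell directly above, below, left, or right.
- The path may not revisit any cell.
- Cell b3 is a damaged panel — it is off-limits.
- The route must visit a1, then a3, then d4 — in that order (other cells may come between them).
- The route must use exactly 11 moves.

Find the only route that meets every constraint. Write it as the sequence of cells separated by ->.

b1 -> a1 -> a2 -> a3 -> a4 -> b4 -> c4 -> d4 -> d3 -> c3 -> c2 -> d2

The waypoints must appear in the order a1, a3, d4, with no cell reused.
Route from b1: left 1 to a1, down 3 to a4, right 3 to d4, up 1 to d3, left 1 to c3, up 1 to c2, right 1 to d2 — 11 moves in all.
Check: order respected (1 at step 1, 2 at step 3, 3 at step 7); 11 moves as required.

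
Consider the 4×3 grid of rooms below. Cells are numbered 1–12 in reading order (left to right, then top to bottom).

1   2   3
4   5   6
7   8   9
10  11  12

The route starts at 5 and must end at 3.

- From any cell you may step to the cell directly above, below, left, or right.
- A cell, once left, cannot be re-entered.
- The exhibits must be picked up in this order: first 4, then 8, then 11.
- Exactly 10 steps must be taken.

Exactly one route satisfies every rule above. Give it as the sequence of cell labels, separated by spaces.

5 2 1 4 7 8 11 12 9 6 3

The waypoints must appear in the order 4, 8, 11, with no cell reused.
Route from 5: up to 2, left to 1, 2× down (reaching 7), right to 8, down to 11, right to 12, 3× up (reaching 3) — 10 moves in all.
Check: order respected (4 at step 3, 8 at step 5, 11 at step 6); 10 moves as required.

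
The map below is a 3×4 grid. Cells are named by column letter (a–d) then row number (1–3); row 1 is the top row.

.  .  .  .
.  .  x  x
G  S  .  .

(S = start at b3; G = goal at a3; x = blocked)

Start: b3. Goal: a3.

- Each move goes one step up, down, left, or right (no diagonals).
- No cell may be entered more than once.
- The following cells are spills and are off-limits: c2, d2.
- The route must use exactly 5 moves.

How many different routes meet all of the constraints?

Need simple routes of exactly 5 moves from b3 to a3 (Manhattan distance 1, so 2 moves are spent on a detour and 2 undoing it).
Enumerating: b3 b2 b1 a1 a2 a3.
That gives 1 route.

1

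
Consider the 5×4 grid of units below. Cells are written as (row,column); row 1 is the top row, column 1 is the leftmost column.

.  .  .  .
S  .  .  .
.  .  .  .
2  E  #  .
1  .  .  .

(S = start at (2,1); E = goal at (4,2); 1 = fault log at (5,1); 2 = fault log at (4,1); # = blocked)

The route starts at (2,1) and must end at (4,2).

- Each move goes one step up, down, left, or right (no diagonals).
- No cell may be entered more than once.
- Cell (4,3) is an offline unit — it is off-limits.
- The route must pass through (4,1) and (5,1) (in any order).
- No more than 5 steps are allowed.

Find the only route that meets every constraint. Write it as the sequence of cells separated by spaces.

Any route must reach (4,1) and (5,1) and still end at (4,2) within 5 moves, so the order of the required stops is forced.
Route from (2,1): 3× down (reaching (5,1)), right to (5,2), up to (4,2) — 5 moves in all.
Check: all required cells visited; 5 ≤ 5 moves.

(2,1) (3,1) (4,1) (5,1) (5,2) (4,2)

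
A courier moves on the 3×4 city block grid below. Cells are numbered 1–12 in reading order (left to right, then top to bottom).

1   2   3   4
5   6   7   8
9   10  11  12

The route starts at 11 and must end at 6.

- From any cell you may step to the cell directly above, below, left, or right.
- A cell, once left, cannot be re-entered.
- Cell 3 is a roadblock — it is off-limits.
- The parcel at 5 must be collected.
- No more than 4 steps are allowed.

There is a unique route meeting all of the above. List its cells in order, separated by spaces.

The 4-move cap with required stops at 5 leaves no slack for detours.
Route from 11: 2× left (reaching 9), up to 5, right to 6 — 4 moves in all.
Check: all required cells visited; 4 ≤ 4 moves.

11 10 9 5 6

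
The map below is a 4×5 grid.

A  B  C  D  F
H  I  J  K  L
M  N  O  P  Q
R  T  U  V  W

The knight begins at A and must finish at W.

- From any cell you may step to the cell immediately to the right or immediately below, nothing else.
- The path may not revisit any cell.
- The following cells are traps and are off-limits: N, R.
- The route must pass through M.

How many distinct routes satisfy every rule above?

0

A right/down-only route from A to W makes exactly 3 down-moves and 4 right-moves in some order.
With no other constraints that would be C(7,3) = 35 routes.
Split at M and multiply the segment counts (each segment already excludes blocked cells): A→M: 1; M→W: 0; product = 0.
No route satisfies every constraint, so the count is 0.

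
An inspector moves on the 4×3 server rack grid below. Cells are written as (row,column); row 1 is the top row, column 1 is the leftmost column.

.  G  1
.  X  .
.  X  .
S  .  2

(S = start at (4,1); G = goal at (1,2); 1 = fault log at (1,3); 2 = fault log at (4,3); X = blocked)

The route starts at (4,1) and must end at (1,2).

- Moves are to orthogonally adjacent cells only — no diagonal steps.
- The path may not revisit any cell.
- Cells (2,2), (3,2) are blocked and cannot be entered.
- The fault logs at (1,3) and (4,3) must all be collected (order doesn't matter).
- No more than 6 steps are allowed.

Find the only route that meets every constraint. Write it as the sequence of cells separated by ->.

The 6-move cap with required stops at (1,3), (4,3) leaves no slack for detours.
Route from (4,1): 2× right (reaching (4,3)), 3× up (reaching (1,3)), left to (1,2) — 6 moves in all.
Check: all required cells visited; 6 ≤ 6 moves.

(4,1) -> (4,2) -> (4,3) -> (3,3) -> (2,3) -> (1,3) -> (1,2)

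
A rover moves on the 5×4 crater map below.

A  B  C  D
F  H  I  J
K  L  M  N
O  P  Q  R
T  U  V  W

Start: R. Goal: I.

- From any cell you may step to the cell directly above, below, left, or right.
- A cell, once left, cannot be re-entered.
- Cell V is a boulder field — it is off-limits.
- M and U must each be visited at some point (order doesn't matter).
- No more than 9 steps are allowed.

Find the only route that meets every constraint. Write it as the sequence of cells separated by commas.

R, Q, P, U, T, O, K, L, M, I

The 9-move cap with required stops at M, U leaves no slack for detours.
Route from R: 2× left (reaching P), down to U, left to T, 2× up (reaching K), 2× right (reaching M), up to I — 9 moves in all.
Check: all required cells visited; 9 ≤ 9 moves.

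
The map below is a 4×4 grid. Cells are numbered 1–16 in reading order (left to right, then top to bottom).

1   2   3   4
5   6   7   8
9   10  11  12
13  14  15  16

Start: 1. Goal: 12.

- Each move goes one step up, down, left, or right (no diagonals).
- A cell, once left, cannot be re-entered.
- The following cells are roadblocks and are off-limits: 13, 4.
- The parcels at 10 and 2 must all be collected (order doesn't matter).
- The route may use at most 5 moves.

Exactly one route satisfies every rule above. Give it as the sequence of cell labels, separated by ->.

1 -> 2 -> 6 -> 10 -> 11 -> 12

The 5-move cap with required stops at 10, 2 leaves no slack for detours.
Route from 1: right to 2, 2× down (reaching 10), 2× right (reaching 12) — 5 moves in all.
Check: all required cells visited; 5 ≤ 5 moves.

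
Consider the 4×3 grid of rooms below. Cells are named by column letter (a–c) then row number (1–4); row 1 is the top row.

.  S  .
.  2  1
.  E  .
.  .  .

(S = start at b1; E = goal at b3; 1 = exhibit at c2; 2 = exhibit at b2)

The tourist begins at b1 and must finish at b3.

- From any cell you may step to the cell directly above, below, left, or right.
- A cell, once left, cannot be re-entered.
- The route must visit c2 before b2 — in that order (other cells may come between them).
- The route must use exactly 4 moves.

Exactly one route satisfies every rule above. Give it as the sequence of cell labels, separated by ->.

The waypoints must appear in the order c2, b2, with no cell reused.
Route from b1: right to c1, down to c2, left to b2, down to b3 — 4 moves in all.
Check: order respected (1 at step 2, 2 at step 3); 4 moves as required.

b1 -> c1 -> c2 -> b2 -> b3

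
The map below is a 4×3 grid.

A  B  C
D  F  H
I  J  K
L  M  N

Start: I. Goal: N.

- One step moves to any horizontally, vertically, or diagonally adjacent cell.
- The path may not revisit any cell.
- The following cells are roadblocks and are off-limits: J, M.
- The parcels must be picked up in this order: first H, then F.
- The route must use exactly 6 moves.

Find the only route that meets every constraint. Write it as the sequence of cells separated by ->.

The waypoints must appear in the order H, F, with no cell reused.
Route from I: up 1 to D, up-right 1 to B, down-right 1 to H, left 1 to F, down-right 1 to K, down 1 to N — 6 moves in all.
Check: order respected (H at step 3, F at step 4); 6 moves as required.

I -> D -> B -> H -> F -> K -> N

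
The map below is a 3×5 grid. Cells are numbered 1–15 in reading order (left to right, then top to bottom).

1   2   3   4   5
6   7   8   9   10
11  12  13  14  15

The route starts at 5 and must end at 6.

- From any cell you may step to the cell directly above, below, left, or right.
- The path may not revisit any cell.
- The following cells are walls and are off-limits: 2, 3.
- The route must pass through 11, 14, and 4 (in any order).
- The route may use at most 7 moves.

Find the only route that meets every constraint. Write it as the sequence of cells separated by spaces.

The 7-move cap with required stops at 11, 14, 4 leaves no slack for detours.
Route from 5: left to 4, 2× down (reaching 14), 3× left (reaching 11), up to 6 — 7 moves in all.
Check: all required cells visited; 7 ≤ 7 moves.

5 4 9 14 13 12 11 6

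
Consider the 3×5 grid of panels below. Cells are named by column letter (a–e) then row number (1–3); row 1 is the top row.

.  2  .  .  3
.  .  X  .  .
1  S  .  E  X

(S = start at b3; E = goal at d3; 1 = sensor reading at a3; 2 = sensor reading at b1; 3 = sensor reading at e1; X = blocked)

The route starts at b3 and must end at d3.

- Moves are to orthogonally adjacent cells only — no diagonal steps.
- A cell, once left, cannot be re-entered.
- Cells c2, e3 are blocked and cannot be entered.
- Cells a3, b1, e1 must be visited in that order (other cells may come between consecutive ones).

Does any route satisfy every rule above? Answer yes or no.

One route that works: b3 → a3 → a2 → a1 → b1 → c1 → d1 → e1 → e2 → d2 → d3.

yes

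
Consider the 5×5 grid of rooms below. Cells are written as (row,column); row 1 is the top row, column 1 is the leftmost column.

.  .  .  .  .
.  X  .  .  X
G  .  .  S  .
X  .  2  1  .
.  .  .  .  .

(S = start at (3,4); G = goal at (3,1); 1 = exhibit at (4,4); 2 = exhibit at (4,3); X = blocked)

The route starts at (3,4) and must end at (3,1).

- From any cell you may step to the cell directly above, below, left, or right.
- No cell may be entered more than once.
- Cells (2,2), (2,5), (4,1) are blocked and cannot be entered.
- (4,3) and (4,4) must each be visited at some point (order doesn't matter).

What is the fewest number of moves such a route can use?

5

Any route passes through (4,3) and (4,4) in some order between (3,4) and (3,1). Summing Manhattan distances along each leg and taking the cheapest ordering ((3,4) → (4,4) → (4,3) → (3,1)) gives a lower bound of 1 + 1 + 3 = 5 moves.
A route of 5 moves achieves this: (3,4) → (4,4) → (4,3) → (3,3) → (3,2) → (3,1).
Since 5 matches the lower bound, it is optimal.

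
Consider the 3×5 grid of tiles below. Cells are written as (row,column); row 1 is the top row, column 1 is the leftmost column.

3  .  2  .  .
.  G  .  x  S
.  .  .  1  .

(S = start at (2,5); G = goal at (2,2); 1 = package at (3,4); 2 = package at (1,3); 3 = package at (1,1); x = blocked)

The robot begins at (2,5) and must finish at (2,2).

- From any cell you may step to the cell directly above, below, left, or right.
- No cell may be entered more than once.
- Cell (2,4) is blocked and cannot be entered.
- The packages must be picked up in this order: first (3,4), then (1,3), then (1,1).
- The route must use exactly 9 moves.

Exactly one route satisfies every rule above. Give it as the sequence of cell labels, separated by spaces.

The waypoints must appear in the order (3,4), (1,3), (1,1), with no cell reused.
Route from (2,5): down 1 to (3,5), left 2 to (3,3), up 2 to (1,3), left 2 to (1,1), down 1 to (2,1), right 1 to (2,2) — 9 moves in all.
Check: order respected (1 at step 2, 2 at step 5, 3 at step 7); 9 moves as required.

(2,5) (3,5) (3,4) (3,3) (2,3) (1,3) (1,2) (1,1) (2,1) (2,2)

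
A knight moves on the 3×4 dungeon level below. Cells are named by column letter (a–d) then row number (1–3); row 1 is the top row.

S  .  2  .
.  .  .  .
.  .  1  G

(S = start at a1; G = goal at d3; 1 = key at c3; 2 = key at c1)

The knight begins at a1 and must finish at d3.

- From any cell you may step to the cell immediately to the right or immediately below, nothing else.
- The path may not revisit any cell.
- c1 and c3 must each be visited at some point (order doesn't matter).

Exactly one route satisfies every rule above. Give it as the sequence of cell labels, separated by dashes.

Moves only go right or down, so the column and row indices never decrease.
Route from a1: 2× right (reaching c1), 2× down (reaching c3), right to d3 — 5 moves in all.
Check: all required cells visited.

a1 - b1 - c1 - c2 - c3 - d3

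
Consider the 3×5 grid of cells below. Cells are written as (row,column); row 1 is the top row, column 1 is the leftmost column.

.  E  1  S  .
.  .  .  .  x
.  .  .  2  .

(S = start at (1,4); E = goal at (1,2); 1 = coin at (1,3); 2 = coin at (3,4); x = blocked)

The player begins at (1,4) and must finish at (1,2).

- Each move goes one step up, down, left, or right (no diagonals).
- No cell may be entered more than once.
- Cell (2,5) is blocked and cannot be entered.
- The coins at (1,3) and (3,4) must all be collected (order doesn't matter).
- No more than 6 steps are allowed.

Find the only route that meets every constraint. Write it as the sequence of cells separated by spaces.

(1,4) (2,4) (3,4) (3,3) (2,3) (1,3) (1,2)

Any route must reach (1,3) and (3,4) and still end at (1,2) within 6 moves, so the order of the required stops is forced.
Route from (1,4): 2× down (reaching (3,4)), left to (3,3), 2× up (reaching (1,3)), left to (1,2) — 6 moves in all.
Check: all required cells visited; 6 ≤ 6 moves.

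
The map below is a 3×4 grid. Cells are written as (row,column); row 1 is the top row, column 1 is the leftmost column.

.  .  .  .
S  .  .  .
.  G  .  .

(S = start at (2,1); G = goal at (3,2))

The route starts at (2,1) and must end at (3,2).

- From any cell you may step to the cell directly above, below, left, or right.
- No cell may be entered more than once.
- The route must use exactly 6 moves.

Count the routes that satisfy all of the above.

Need simple routes of exactly 6 moves from (2,1) to (3,2) (Manhattan distance 2, so 2 moves are spent on a detour and 2 undoing it).
Enumerating: (2,1) (1,1) (1,2) (2,2) (2,3) (3,3) (3,2) | (2,1) (1,1) (1,2) (1,3) (2,3) (3,3) (3,2) | (2,1) (1,1) (1,2) (1,3) (2,3) (2,2) (3,2) | (2,1) (2,2) (1,2) (1,3) (2,3) (3,3) (3,2) | (2,1) (2,2) (2,3) (2,4) (3,4) (3,3) (3,2).
That gives 5 routes.

5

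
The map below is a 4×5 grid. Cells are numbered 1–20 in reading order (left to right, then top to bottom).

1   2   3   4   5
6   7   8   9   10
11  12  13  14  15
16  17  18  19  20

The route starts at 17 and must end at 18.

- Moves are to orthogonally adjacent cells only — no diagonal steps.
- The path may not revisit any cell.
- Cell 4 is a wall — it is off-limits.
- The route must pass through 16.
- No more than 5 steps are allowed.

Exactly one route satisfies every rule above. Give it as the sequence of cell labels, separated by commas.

17, 16, 11, 12, 13, 18

Any route must reach 16 and still end at 18 within 5 moves, so the order of the required stops is forced.
Route from 17: left 1 to 16, up 1 to 11, right 2 to 13, down 1 to 18 — 5 moves in all.
Check: all required cells visited; 5 ≤ 5 moves.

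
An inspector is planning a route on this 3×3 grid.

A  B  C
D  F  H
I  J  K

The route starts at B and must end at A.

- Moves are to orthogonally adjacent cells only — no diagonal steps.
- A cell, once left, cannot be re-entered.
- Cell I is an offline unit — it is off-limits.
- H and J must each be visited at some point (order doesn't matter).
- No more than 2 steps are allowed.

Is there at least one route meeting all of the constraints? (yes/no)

no

Even ignoring the no-revisit rule, getting from B to A, taking the cheapest ordering B → J → H → A needs at least 2 + 2 + 3 = 7 moves (Manhattan distance per leg), which exceeds the 2-move limit.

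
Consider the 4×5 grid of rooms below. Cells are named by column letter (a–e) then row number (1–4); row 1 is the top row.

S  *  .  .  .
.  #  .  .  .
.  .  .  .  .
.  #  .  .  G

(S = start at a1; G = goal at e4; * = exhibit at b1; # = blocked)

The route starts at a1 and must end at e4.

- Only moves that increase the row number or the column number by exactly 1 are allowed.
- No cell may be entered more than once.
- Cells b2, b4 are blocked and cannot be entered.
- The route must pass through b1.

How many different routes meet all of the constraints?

10

A right/down-only route from a1 to e4 makes exactly 3 down-moves and 4 right-moves in some order.
With no other constraints that would be C(7,3) = 35 routes.
Split at b1 and multiply the segment counts (each segment already excludes blocked cells): a1→b1: 1; b1→e4: 10; product = 10.
That gives 10 routes.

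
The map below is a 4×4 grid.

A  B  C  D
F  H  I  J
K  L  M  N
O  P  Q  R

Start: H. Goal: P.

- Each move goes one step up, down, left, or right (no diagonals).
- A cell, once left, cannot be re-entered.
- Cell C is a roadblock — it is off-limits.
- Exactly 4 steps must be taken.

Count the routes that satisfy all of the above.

Need simple routes of exactly 4 moves from H to P (Manhattan distance 2, so 1 moves are spent on a detour and 1 undoing it).
Enumerating: H L K O P | H L M Q P | H F K O P | H F K L P | H I M Q P | H I M L P.
That gives 6 routes.

6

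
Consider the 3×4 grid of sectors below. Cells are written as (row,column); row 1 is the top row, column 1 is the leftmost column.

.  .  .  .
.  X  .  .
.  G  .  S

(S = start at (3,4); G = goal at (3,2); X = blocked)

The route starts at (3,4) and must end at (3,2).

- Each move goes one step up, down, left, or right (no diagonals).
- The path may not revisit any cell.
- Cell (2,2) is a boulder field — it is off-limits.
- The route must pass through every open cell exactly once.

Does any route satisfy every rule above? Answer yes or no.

yes

One route that works: (3,4) → (3,3) → (2,3) → (2,4) → (1,4) → (1,3) → (1,2) → (1,1) → (2,1) → (3,1) → (3,2).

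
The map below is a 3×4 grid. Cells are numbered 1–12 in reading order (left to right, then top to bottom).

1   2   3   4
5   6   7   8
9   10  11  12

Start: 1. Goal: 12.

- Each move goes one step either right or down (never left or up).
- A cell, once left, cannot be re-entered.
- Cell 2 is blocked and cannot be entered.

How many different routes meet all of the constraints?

A right/down-only route from 1 to 12 makes exactly 2 down-moves and 3 right-moves in some order.
With no other constraints that would be C(5,2) = 10 routes.
Subtract routes through each blocked cell (inclusion–exclusion for overlaps): − through 2: 6 → 4.
That gives 4 routes.

4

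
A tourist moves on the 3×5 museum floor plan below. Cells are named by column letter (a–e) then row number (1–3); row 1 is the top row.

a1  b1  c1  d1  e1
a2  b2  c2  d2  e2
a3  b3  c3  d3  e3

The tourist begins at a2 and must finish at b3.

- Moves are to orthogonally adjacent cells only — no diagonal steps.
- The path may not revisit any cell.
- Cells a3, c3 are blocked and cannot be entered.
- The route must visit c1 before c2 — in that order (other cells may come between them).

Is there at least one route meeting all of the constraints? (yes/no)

One route that works: a2 → a1 → b1 → c1 → c2 → b2 → b3.

yes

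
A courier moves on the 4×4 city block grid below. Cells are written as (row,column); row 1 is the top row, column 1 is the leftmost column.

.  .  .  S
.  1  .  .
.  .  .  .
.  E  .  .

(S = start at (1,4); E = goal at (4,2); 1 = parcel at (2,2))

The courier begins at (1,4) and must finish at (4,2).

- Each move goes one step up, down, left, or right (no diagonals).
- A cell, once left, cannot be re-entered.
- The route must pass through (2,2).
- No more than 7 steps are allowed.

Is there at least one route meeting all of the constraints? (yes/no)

yes

One route that works: (1,4) → (2,4) → (2,3) → (2,2) → (3,2) → (4,2).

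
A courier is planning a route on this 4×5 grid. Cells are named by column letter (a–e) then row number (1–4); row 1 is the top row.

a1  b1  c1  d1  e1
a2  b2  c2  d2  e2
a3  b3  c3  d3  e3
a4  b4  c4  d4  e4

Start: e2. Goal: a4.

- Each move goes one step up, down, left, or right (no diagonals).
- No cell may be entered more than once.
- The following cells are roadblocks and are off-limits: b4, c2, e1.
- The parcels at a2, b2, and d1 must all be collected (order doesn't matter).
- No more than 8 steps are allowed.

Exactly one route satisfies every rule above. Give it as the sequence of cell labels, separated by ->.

e2 -> d2 -> d1 -> c1 -> b1 -> b2 -> a2 -> a3 -> a4

The budget equals the shortest possible length, so every move has to be on a shortest route through the required cells.
Route from e2: left 1 to d2, up 1 to d1, left 2 to b1, down 1 to b2, left 1 to a2, down 2 to a4 — 8 moves in all.
Check: all required cells visited; 8 ≤ 8 moves.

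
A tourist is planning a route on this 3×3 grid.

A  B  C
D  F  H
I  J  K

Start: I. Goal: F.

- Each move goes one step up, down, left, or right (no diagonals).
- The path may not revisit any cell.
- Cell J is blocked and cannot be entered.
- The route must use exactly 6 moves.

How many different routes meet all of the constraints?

1

Need simple routes of exactly 6 moves from I to F (Manhattan distance 2, so 2 moves are spent on a detour and 2 undoing it).
Enumerating: I D A B C H F.
That gives 1 route.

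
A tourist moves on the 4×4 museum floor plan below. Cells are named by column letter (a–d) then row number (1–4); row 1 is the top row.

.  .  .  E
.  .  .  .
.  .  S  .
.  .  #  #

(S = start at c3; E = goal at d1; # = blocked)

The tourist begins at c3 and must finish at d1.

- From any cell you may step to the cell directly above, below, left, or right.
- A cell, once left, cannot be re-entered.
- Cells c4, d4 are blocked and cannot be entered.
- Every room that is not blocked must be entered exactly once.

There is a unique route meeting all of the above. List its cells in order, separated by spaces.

Need to visit all 14 open cells exactly once, starting at c3 and ending at d1.
Cell b4 has only two open neighbours (b3 and a4), so the path must pass straight through it: one of those is the cell it's entered from and the other is where it exits.
Route from c3: right 1 to d3, up 1 to d2, left 2 to b2, down 2 to b4, left 1 to a4, up 3 to a1, right 3 to d1 — 13 moves in all.
Check: all 14 open cells covered.

c3 d3 d2 c2 b2 b3 b4 a4 a3 a2 a1 b1 c1 d1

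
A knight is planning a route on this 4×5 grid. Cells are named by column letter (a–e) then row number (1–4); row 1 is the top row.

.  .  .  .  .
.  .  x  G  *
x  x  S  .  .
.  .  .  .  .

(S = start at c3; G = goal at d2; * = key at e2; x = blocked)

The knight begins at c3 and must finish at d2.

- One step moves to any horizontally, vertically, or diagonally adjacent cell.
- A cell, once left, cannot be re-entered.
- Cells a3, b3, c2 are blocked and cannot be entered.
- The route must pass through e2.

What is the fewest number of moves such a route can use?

3

Any route passes through e2 somewhere between c3 and d2. Summing Chebyshev distances along the two legs (c3 → e2 → d2) gives a lower bound of 2 + 1 = 3 moves.
A route of 3 moves achieves this: c3 → d3 → e2 → d2.
Since 3 matches the lower bound, it is optimal.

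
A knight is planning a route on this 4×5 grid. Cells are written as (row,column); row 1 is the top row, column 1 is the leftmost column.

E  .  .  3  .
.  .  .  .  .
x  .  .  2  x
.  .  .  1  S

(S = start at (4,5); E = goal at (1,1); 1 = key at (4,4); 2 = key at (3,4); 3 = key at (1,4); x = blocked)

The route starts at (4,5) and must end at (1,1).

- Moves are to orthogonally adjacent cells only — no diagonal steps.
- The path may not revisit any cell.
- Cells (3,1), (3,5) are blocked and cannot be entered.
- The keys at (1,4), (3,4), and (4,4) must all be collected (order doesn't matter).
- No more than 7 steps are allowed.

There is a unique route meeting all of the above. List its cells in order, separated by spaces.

(4,5) (4,4) (3,4) (2,4) (1,4) (1,3) (1,2) (1,1)

The 7-move cap with required stops at (1,4), (3,4), (4,4) leaves no slack for detours.
Route from (4,5): left 1 to (4,4), up 3 to (1,4), left 3 to (1,1) — 7 moves in all.
Check: all required cells visited; 7 ≤ 7 moves.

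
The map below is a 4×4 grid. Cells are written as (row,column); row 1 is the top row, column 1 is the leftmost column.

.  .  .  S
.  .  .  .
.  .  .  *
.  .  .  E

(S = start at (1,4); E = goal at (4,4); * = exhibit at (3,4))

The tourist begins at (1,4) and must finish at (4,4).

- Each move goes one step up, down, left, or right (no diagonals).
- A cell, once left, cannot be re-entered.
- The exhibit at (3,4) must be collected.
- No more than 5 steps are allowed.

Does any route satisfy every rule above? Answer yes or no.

One route that works: (1,4) → (2,4) → (3,4) → (4,4).

yes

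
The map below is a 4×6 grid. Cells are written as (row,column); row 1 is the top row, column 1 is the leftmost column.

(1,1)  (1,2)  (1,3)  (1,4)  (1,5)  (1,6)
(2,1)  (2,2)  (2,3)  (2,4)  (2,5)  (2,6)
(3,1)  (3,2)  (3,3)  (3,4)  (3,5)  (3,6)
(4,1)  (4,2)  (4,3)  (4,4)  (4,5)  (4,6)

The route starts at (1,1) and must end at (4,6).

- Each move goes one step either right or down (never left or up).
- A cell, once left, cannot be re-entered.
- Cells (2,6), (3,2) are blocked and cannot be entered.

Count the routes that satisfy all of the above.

A right/down-only route from (1,1) to (4,6) makes exactly 3 down-moves and 5 right-moves in some order.
With no other constraints that would be C(8,3) = 56 routes.
Subtract routes through each blocked cell (inclusion–exclusion for overlaps): − through (2,6): 6 − through (3,2): 15 → 35.
That gives 35 routes.

35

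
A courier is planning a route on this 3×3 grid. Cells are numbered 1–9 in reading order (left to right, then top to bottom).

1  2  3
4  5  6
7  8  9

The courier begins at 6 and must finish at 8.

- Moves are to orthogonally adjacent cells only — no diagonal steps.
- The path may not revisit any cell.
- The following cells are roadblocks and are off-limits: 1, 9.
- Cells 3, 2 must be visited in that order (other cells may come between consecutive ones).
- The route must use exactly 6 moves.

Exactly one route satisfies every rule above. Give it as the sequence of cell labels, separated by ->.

6 -> 3 -> 2 -> 5 -> 4 -> 7 -> 8

The waypoints must appear in the order 3, 2, with no cell reused.
Route from 6: up 1 to 3, left 1 to 2, down 1 to 5, left 1 to 4, down 1 to 7, right 1 to 8 — 6 moves in all.
Check: order respected (3 at step 1, 2 at step 2); 6 moves as required.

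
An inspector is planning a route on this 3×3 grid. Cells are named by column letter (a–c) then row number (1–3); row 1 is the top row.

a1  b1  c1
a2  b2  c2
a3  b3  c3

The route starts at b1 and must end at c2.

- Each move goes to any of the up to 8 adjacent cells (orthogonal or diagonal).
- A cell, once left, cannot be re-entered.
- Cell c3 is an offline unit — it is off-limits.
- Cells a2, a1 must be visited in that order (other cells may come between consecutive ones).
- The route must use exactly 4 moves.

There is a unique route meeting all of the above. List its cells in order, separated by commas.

b1, a2, a1, b2, c2

The waypoints must appear in the order a2, a1, with no cell reused.
Route from b1: down-left to a2, up to a1, down-right to b2, right to c2 — 4 moves in all.
Check: order respected (a2 at step 1, a1 at step 2); 4 moves as required.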